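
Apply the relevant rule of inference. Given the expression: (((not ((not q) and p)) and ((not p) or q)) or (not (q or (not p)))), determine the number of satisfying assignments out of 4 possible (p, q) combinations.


Check all 4 assignments:
p=0, q=0: 1
p=0, q=1: 1
p=1, q=0: 1
p=1, q=1: 1
Count of True = 4

4


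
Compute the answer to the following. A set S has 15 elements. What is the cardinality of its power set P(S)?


The power set of a set with n elements has 2^n elements.
|P(S)| = 2^15 = 32768

32768


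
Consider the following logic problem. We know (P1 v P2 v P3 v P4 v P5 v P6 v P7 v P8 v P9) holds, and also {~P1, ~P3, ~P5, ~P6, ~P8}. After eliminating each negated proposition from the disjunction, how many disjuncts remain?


Original disjuncts (9): P1, P2, P3, P4, P5, P6, P7, P8, P9
Negated (eliminate): ~P1, ~P3, ~P5, ~P6, ~P8
Remaining disjuncts: P2, P4, P7, P9
Count = 9 - 5 = 4

4


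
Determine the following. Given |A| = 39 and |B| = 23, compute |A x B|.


The Cartesian product A x B contains all ordered pairs (a, b).
|A x B| = |A| * |B| = 39 * 23 = 897

897


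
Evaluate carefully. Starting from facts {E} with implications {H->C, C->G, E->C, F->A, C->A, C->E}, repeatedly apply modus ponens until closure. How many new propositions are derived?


Initial facts: {E}
Apply modus ponens to closure:
  E and E->C  =>  C
  C and C->A  =>  A
  C and C->G  =>  G
Final known: {A, C, E, G}
New propositions: {A, C, G}
Count = 3

3


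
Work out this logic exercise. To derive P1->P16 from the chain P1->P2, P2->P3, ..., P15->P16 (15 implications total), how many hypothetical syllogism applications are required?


With 15 implications in a chain connecting 16 propositions:
P1->P2, P2->P3, ..., P15->P16
Steps needed = (number of implications) - 1 = 15 - 1 = 14

14


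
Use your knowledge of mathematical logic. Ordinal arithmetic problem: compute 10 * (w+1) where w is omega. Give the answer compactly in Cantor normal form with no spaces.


Compute 10 * (w+1).
Ordinal * is associative and left-distributive over +, but NOT commutative; for finite n>1, n*w = w but w*n stays w*n.
By left-distributivity: 10 * (w+1) = 10*w + 10*1 = w + 10 = w+10.
Result = w+10

w+10


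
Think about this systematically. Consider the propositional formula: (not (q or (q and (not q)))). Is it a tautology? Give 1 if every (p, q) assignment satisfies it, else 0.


Check all 4 assignments:
p=0, q=0: 1
p=0, q=1: 0
p=1, q=0: 1
p=1, q=1: 0
Satisfying count = 2/4.
Tautology iff count = 4: no.

0


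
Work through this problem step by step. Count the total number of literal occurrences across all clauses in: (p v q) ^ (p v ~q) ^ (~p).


Counting literals in each clause:
Clause 1: 2 literal(s)
Clause 2: 2 literal(s)
Clause 3: 1 literal(s)
Total = 5

5


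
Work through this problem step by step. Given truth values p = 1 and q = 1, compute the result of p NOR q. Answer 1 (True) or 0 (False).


p = 1, q = 1
Operation: p NOR q
Evaluate: 1 NOR 1 = 0

0


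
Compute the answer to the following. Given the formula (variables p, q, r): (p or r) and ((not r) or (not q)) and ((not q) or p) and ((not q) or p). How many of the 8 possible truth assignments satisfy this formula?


Evaluate all 8 assignments for p, q, r:
p=0, q=0, r=0: 0
p=0, q=0, r=1: 1
p=0, q=1, r=0: 0
p=0, q=1, r=1: 0
p=1, q=0, r=0: 1
p=1, q=0, r=1: 1
p=1, q=1, r=0: 1
p=1, q=1, r=1: 0
Satisfying count = 4

4


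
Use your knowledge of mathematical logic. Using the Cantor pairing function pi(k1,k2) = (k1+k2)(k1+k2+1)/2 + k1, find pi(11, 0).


k1 + k2 = 11
(k1+k2)(k1+k2+1)/2 = 11 * 12 / 2 = 66
pi = 66 + 11 = 77

77


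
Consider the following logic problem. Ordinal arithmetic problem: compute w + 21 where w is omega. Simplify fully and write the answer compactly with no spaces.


Compute w + 21.
Ordinal + is associative but NOT commutative; for finite n>0, n + w = w but w + n stays w+n.
w + 21 is already in normal form (a successor ordinal beyond w).
Result = w+21

w+21


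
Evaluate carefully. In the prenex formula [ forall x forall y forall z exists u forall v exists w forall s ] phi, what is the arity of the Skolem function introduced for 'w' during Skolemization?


Quantifier prefix: forall x forall y forall z exists u forall v exists w forall s
'w' is existentially quantified at position 6.
Universal variables preceding it: x, y, z, v
Skolem function arity = 4

4


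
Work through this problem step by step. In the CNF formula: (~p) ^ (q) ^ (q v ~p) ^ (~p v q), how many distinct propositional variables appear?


Identify each variable that appears in the formula.
Variables found: p, q
Count = 2

2


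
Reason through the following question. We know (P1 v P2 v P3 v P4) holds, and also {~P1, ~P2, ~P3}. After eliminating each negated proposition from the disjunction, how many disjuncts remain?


Original disjuncts (4): P1, P2, P3, P4
Negated (eliminate): ~P1, ~P2, ~P3
Remaining disjuncts: P4
Count = 4 - 3 = 1

1


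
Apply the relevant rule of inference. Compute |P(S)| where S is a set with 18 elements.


The power set of a set with n elements has 2^n elements.
|P(S)| = 2^18 = 262144

262144


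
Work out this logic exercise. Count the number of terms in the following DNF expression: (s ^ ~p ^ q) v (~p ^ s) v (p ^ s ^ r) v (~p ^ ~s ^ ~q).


A DNF formula is a disjunction of terms (conjunctions).
Terms are separated by v.
Counting the disjuncts: 4 terms.

4


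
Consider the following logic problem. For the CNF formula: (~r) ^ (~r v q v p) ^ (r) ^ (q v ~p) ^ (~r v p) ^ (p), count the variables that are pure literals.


Check each variable for pure literal status:
p: mixed (not pure)
q: pure positive
r: mixed (not pure)
Pure literal count = 1

1


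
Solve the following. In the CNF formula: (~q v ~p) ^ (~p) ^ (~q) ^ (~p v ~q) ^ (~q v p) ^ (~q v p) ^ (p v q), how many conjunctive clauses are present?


A CNF formula is a conjunction of clauses.
Clauses are separated by ^.
Counting the conjuncts: 7 clauses.

7


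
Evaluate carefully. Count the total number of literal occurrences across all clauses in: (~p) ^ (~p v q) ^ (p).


Counting literals in each clause:
Clause 1: 1 literal(s)
Clause 2: 2 literal(s)
Clause 3: 1 literal(s)
Total = 4

4


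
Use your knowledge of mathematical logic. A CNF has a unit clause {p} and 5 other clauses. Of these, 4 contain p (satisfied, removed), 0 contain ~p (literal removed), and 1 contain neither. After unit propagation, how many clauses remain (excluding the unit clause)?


Satisfied (removed): 4
Shortened (remain): 0
Unchanged (remain): 1
Remaining = 0 + 1 = 1

1


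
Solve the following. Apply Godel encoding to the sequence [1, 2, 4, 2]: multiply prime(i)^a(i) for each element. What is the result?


Encode each element as an exponent of the corresponding prime:
  2^1 = 2
  3^2 = 9
  5^4 = 625
  7^2 = 49
Product = 2 * 9 * 625 * 49 = 551250

551250


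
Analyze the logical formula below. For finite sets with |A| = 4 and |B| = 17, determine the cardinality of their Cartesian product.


The Cartesian product A x B contains all ordered pairs (a, b).
|A x B| = |A| * |B| = 4 * 17 = 68

68


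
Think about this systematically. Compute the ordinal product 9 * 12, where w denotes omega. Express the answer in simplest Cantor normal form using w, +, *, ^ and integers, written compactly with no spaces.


Compute 9 * 12.
Ordinal * is associative and left-distributive over +, but NOT commutative; for finite n>1, n*w = w but w*n stays w*n.
Both finite; ordinal * agrees with natural *: 9 * 12 = 108.
Result = 108

108


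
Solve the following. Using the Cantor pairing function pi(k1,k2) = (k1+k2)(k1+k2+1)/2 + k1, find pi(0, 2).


k1 + k2 = 2
(k1+k2)(k1+k2+1)/2 = 2 * 3 / 2 = 3
pi = 3 + 0 = 3

3


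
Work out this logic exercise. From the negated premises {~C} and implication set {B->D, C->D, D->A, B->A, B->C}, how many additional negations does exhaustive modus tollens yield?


Initial negated facts: {~C}
Apply modus tollens to closure:
  ~C and B->C  =>  ~B
Final negated: {~B, ~C}
New negations: {~B}
Count = 1

1


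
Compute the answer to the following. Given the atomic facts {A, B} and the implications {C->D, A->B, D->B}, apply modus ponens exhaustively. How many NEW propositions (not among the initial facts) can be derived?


Initial facts: {A, B}
Apply modus ponens to closure:
  (no implication fires)
Final known: {A, B}
New propositions: {(none)}
Count = 0

0


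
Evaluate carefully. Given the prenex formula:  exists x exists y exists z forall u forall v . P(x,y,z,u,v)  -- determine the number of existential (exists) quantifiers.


Quantifier prefix: exists x exists y exists z forall u forall v
Mark each quantifier type:
  E E E U U
Universal count = 2, Existential count = 3
Asked for existential (exists) quantifiers: 3

3


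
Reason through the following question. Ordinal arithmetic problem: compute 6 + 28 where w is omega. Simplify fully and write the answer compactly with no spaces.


Compute 6 + 28.
Ordinal + is associative but NOT commutative; for finite n>0, n + w = w but w + n stays w+n.
Both operands finite; ordinal + agrees with natural +: 6 + 28 = 34.
Result = 34

34


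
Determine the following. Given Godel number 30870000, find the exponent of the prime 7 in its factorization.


Factorize 30870000 by dividing by 7 repeatedly.
Division steps: 7 divides 30870000 exactly 3 time(s).
Exponent of 7 = 3

3


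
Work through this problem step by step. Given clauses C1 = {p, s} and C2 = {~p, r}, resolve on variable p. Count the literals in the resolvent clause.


Remove p from C1 and ~p from C2.
C1 remainder: {s}
C2 remainder: {r}
Union (resolvent): {r, s}
Resolvent has 2 literal(s).

2


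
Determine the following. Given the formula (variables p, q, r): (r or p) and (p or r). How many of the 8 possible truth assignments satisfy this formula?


Evaluate all 8 assignments for p, q, r:
p=0, q=0, r=0: 0
p=0, q=0, r=1: 1
p=0, q=1, r=0: 0
p=0, q=1, r=1: 1
p=1, q=0, r=0: 1
p=1, q=0, r=1: 1
p=1, q=1, r=0: 1
p=1, q=1, r=1: 1
Satisfying count = 6

6


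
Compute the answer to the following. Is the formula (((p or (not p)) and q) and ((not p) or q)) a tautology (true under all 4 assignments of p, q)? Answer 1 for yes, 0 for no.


Check all 4 assignments:
p=0, q=0: 0
p=0, q=1: 1
p=1, q=0: 0
p=1, q=1: 1
Satisfying count = 2/4.
Tautology iff count = 4: no.

0


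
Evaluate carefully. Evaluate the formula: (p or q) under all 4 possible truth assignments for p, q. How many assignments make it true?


Check all 4 assignments:
p=0, q=0: 0
p=0, q=1: 1
p=1, q=0: 1
p=1, q=1: 1
Count of True = 3

3


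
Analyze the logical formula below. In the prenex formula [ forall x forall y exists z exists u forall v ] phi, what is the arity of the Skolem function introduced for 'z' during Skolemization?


Quantifier prefix: forall x forall y exists z exists u forall v
'z' is existentially quantified at position 3.
Universal variables preceding it: x, y
Skolem function arity = 2

2


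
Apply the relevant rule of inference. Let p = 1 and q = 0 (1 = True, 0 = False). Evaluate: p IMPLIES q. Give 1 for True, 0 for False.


p = 1, q = 0
Operation: p IMPLIES q
Evaluate: 1 IMPLIES 0 = 0

0


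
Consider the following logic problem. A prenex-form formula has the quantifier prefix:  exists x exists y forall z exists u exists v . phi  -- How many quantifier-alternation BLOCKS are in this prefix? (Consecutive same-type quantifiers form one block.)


Quantifier-type sequence: E E A E E  (A=forall, E=exists)
Group into maximal same-type runs:
  Ex2 | Ax1 | Ex2
Number of blocks = 3

3


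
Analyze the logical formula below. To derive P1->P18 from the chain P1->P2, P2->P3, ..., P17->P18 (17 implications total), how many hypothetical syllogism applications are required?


With 17 implications in a chain connecting 18 propositions:
P1->P2, P2->P3, ..., P17->P18
Steps needed = (number of implications) - 1 = 17 - 1 = 16

16


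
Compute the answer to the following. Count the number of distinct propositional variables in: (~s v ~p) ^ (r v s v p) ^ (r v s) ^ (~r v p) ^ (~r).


Identify each variable that appears in the formula.
Variables found: p, r, s
Count = 3

3


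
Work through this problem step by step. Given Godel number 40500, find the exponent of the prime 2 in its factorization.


Factorize 40500 by dividing by 2 repeatedly.
Division steps: 2 divides 40500 exactly 2 time(s).
Exponent of 2 = 2

2


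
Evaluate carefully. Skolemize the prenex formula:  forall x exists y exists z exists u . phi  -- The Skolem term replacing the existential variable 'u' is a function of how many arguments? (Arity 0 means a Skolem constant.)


Quantifier prefix: forall x exists y exists z exists u
'u' is existentially quantified at position 4.
Universal variables preceding it: x
Skolem function arity = 1

1


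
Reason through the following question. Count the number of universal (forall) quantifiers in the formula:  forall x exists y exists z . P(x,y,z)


Quantifier prefix: forall x exists y exists z
Mark each quantifier type:
  U E E
Universal count = 1, Existential count = 2
Asked for universal (forall) quantifiers: 1

1


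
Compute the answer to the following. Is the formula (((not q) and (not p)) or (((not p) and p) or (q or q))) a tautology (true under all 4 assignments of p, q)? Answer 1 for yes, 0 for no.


Check all 4 assignments:
p=0, q=0: 1
p=0, q=1: 1
p=1, q=0: 0
p=1, q=1: 1
Satisfying count = 3/4.
Tautology iff count = 4: no.

0


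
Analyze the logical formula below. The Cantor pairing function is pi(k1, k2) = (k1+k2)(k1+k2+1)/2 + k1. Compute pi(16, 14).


k1 + k2 = 30
(k1+k2)(k1+k2+1)/2 = 30 * 31 / 2 = 465
pi = 465 + 16 = 481

481


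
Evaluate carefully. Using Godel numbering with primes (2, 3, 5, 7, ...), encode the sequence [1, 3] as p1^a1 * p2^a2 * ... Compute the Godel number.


Encode each element as an exponent of the corresponding prime:
  2^1 = 2
  3^3 = 27
Product = 2 * 27 = 54

54


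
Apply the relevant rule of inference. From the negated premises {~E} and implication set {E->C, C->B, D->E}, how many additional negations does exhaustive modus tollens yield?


Initial negated facts: {~E}
Apply modus tollens to closure:
  ~E and D->E  =>  ~D
Final negated: {~D, ~E}
New negations: {~D}
Count = 1

1


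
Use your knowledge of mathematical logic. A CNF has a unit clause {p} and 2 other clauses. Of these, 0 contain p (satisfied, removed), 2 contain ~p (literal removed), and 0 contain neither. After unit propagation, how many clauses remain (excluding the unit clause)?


Satisfied (removed): 0
Shortened (remain): 2
Unchanged (remain): 0
Remaining = 2 + 0 = 2

2


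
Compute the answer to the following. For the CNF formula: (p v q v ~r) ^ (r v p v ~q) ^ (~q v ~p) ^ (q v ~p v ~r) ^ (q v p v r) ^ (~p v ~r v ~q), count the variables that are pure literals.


Check each variable for pure literal status:
p: mixed (not pure)
q: mixed (not pure)
r: mixed (not pure)
Pure literal count = 0

0


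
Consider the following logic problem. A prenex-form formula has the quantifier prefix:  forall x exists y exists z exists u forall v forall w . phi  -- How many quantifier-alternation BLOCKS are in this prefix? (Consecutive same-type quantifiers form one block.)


Quantifier-type sequence: A E E E A A  (A=forall, E=exists)
Group into maximal same-type runs:
  Ax1 | Ex3 | Ax2
Number of blocks = 3

3


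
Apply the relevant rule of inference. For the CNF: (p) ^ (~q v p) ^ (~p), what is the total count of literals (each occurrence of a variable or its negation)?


Counting literals in each clause:
Clause 1: 1 literal(s)
Clause 2: 2 literal(s)
Clause 3: 1 literal(s)
Total = 4

4


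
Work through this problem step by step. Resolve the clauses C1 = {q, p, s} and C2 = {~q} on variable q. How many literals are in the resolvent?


Remove q from C1 and ~q from C2.
C1 remainder: {p, s}
C2 remainder: {}
Union (resolvent): {p, s}
Resolvent has 2 literal(s).

2


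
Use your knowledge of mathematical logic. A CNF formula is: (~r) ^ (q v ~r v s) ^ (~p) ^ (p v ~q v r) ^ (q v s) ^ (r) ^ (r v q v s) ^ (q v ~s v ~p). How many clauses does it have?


A CNF formula is a conjunction of clauses.
Clauses are separated by ^.
Counting the conjuncts: 8 clauses.

8


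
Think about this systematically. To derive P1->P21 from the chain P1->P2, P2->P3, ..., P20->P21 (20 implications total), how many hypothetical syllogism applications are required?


With 20 implications in a chain connecting 21 propositions:
P1->P2, P2->P3, ..., P20->P21
Steps needed = (number of implications) - 1 = 20 - 1 = 19

19


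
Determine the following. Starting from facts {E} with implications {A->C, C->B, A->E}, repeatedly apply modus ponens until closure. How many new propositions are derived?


Initial facts: {E}
Apply modus ponens to closure:
  (no implication fires)
Final known: {E}
New propositions: {(none)}
Count = 0

0


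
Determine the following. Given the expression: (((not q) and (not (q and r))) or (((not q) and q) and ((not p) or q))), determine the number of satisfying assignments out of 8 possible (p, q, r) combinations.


Check all 8 assignments:
p=0, q=0, r=0: 1
p=0, q=0, r=1: 1
p=0, q=1, r=0: 0
p=0, q=1, r=1: 0
p=1, q=0, r=0: 1
p=1, q=0, r=1: 1
p=1, q=1, r=0: 0
p=1, q=1, r=1: 0
Count of True = 4

4


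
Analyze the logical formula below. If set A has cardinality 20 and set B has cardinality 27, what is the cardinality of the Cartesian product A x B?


The Cartesian product A x B contains all ordered pairs (a, b).
|A x B| = |A| * |B| = 20 * 27 = 540

540


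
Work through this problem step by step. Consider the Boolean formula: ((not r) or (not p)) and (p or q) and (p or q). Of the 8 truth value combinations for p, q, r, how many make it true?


Evaluate all 8 assignments for p, q, r:
p=0, q=0, r=0: 0
p=0, q=0, r=1: 0
p=0, q=1, r=0: 1
p=0, q=1, r=1: 1
p=1, q=0, r=0: 1
p=1, q=0, r=1: 0
p=1, q=1, r=0: 1
p=1, q=1, r=1: 0
Satisfying count = 4

4


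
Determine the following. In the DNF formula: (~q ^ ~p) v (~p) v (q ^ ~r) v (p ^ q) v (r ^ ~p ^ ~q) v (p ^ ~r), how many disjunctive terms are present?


A DNF formula is a disjunction of terms (conjunctions).
Terms are separated by v.
Counting the disjuncts: 6 terms.

6


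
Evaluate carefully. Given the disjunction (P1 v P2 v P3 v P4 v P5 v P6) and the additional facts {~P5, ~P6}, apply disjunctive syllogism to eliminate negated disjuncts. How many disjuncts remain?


Original disjuncts (6): P1, P2, P3, P4, P5, P6
Negated (eliminate): ~P5, ~P6
Remaining disjuncts: P1, P2, P3, P4
Count = 6 - 2 = 4

4


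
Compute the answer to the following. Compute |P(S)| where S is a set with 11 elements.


The power set of a set with n elements has 2^n elements.
|P(S)| = 2^11 = 2048

2048


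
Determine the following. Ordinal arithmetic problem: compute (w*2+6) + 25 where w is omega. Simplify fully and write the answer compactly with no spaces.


Compute (w*2+6) + 25.
Ordinal + is associative but NOT commutative; for finite n>0, n + w = w but w + n stays w+n.
By associativity: (w*2+6) + 25 = w*2 + (6+25) = w*2+31.
Result = w*2+31

w*2+31


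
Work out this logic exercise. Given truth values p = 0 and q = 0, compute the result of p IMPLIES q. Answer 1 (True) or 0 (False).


p = 0, q = 0
Operation: p IMPLIES q
Evaluate: 0 IMPLIES 0 = 1

1


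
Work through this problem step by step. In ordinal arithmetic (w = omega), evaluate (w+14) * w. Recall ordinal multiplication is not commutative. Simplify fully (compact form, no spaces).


Compute (w+14) * w.
Ordinal * is associative and left-distributive over +, but NOT commutative; for finite n>1, n*w = w but w*n stays w*n.
(w+14) * w = sup{(w+14)*k : k<w} = sup{w*k+14} = w^2 (the +14 tail is absorbed in the limit).
Result = w^2

w^2


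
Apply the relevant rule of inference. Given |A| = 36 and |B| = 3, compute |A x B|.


The Cartesian product A x B contains all ordered pairs (a, b).
|A x B| = |A| * |B| = 36 * 3 = 108

108


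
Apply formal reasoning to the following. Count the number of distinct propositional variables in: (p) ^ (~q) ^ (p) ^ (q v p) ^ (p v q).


Identify each variable that appears in the formula.
Variables found: p, q
Count = 2

2


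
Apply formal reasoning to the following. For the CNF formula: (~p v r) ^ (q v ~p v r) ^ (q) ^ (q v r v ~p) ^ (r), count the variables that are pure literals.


Check each variable for pure literal status:
p: pure negative
q: pure positive
r: pure positive
Pure literal count = 3

3


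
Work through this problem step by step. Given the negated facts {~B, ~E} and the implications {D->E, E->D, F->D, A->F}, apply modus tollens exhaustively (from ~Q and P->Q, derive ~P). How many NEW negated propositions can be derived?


Initial negated facts: {~B, ~E}
Apply modus tollens to closure:
  ~E and D->E  =>  ~D
  ~D and F->D  =>  ~F
  ~F and A->F  =>  ~A
Final negated: {~A, ~B, ~D, ~E, ~F}
New negations: {~A, ~D, ~F}
Count = 3

3


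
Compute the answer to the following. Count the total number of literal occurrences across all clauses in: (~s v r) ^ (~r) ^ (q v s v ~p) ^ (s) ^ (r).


Counting literals in each clause:
Clause 1: 2 literal(s)
Clause 2: 1 literal(s)
Clause 3: 3 literal(s)
Clause 4: 1 literal(s)
Clause 5: 1 literal(s)
Total = 8

8


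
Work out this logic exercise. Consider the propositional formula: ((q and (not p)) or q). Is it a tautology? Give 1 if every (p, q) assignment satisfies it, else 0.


Check all 4 assignments:
p=0, q=0: 0
p=0, q=1: 1
p=1, q=0: 0
p=1, q=1: 1
Satisfying count = 2/4.
Tautology iff count = 4: no.

0


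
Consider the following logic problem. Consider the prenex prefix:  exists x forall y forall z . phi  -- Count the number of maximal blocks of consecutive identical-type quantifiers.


Quantifier-type sequence: E A A  (A=forall, E=exists)
Group into maximal same-type runs:
  Ex1 | Ax2
Number of blocks = 2

2


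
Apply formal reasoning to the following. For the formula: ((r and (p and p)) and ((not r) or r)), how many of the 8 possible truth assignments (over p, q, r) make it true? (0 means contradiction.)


Check all 8 assignments:
p=0, q=0, r=0: 0
p=0, q=0, r=1: 0
p=0, q=1, r=0: 0
p=0, q=1, r=1: 0
p=1, q=0, r=0: 0
p=1, q=0, r=1: 1
p=1, q=1, r=0: 0
p=1, q=1, r=1: 1
Count of True = 2

2


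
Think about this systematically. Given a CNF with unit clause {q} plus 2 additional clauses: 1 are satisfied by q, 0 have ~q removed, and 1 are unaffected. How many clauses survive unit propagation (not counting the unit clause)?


Satisfied (removed): 1
Shortened (remain): 0
Unchanged (remain): 1
Remaining = 0 + 1 = 1

1


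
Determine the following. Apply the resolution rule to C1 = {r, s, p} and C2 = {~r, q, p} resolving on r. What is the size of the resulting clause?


Remove r from C1 and ~r from C2.
C1 remainder: {s, p}
C2 remainder: {q, p}
Union (resolvent): {p, q, s}
Resolvent has 3 literal(s).

3


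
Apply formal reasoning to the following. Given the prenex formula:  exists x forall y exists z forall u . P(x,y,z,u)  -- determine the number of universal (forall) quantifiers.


Quantifier prefix: exists x forall y exists z forall u
Mark each quantifier type:
  E U E U
Universal count = 2, Existential count = 2
Asked for universal (forall) quantifiers: 2

2


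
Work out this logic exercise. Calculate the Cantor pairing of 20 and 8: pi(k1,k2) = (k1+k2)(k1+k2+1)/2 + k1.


k1 + k2 = 28
(k1+k2)(k1+k2+1)/2 = 28 * 29 / 2 = 406
pi = 406 + 20 = 426

426


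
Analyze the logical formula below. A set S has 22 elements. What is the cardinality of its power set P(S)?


The power set of a set with n elements has 2^n elements.
|P(S)| = 2^22 = 4194304

4194304


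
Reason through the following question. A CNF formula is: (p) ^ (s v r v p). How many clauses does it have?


A CNF formula is a conjunction of clauses.
Clauses are separated by ^.
Counting the conjuncts: 2 clauses.

2


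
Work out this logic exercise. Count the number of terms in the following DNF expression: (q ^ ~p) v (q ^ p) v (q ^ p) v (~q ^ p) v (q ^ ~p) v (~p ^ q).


A DNF formula is a disjunction of terms (conjunctions).
Terms are separated by v.
Counting the disjuncts: 6 terms.

6


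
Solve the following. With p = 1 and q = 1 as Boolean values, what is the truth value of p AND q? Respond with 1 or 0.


p = 1, q = 1
Operation: p AND q
Evaluate: 1 AND 1 = 1

1


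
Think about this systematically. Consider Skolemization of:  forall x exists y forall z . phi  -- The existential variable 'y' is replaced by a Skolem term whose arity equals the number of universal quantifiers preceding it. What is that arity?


Quantifier prefix: forall x exists y forall z
'y' is existentially quantified at position 2.
Universal variables preceding it: x
Skolem function arity = 1

1


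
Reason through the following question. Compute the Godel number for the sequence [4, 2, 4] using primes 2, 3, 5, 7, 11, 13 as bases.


Encode each element as an exponent of the corresponding prime:
  2^4 = 16
  3^2 = 9
  5^4 = 625
Product = 16 * 9 * 625 = 90000

90000


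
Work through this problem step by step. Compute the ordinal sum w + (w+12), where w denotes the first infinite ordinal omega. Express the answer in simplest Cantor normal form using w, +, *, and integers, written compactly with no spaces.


Compute w + (w+12).
Ordinal + is associative but NOT commutative; for finite n>0, n + w = w but w + n stays w+n.
w + (w+12) = (w+w) + 12 = w*2+12.
Result = w*2+12

w*2+12


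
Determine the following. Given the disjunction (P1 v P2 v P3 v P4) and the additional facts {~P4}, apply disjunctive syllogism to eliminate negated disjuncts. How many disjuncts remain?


Original disjuncts (4): P1, P2, P3, P4
Negated (eliminate): ~P4
Remaining disjuncts: P1, P2, P3
Count = 4 - 1 = 3

3


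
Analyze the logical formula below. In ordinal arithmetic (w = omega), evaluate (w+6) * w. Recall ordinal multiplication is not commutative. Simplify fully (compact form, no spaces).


Compute (w+6) * w.
Ordinal * is associative and left-distributive over +, but NOT commutative; for finite n>1, n*w = w but w*n stays w*n.
(w+6) * w = sup{(w+6)*k : k<w} = sup{w*k+6} = w^2 (the +6 tail is absorbed in the limit).
Result = w^2

w^2


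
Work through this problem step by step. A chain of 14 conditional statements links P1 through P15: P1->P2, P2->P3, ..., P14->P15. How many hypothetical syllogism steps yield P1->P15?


With 14 implications in a chain connecting 15 propositions:
P1->P2, P2->P3, ..., P14->P15
Steps needed = (number of implications) - 1 = 14 - 1 = 13

13


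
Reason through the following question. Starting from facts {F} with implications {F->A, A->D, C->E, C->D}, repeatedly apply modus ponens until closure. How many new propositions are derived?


Initial facts: {F}
Apply modus ponens to closure:
  F and F->A  =>  A
  A and A->D  =>  D
Final known: {A, D, F}
New propositions: {A, D}
Count = 2

2


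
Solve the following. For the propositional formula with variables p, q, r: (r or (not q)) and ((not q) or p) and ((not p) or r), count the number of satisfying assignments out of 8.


Evaluate all 8 assignments for p, q, r:
p=0, q=0, r=0: 1
p=0, q=0, r=1: 1
p=0, q=1, r=0: 0
p=0, q=1, r=1: 0
p=1, q=0, r=0: 0
p=1, q=0, r=1: 1
p=1, q=1, r=0: 0
p=1, q=1, r=1: 1
Satisfying count = 4

4


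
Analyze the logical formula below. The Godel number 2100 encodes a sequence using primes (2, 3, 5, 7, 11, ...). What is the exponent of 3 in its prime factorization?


Factorize 2100 by dividing by 3 repeatedly.
Division steps: 3 divides 2100 exactly 1 time(s).
Exponent of 3 = 1

1


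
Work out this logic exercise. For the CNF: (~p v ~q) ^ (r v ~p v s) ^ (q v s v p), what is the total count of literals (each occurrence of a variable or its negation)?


Counting literals in each clause:
Clause 1: 2 literal(s)
Clause 2: 3 literal(s)
Clause 3: 3 literal(s)
Total = 8

8


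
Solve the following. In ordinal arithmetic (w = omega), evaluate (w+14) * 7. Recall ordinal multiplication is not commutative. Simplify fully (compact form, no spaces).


Compute (w+14) * 7.
Ordinal * is associative and left-distributive over +, but NOT commutative; for finite n>1, n*w = w but w*n stays w*n.
(w+14) * 7 = (w+14) repeated 7 times. Each intermediate +14 is absorbed by the following w; only the last survives: w*7+14.
Result = w*7+14

w*7+14


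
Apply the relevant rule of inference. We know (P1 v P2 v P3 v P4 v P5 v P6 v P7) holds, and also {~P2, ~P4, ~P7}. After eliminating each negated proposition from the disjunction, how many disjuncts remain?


Original disjuncts (7): P1, P2, P3, P4, P5, P6, P7
Negated (eliminate): ~P2, ~P4, ~P7
Remaining disjuncts: P1, P3, P5, P6
Count = 7 - 3 = 4

4


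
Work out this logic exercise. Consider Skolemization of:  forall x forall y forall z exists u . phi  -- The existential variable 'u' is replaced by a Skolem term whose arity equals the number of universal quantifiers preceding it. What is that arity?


Quantifier prefix: forall x forall y forall z exists u
'u' is existentially quantified at position 4.
Universal variables preceding it: x, y, z
Skolem function arity = 3

3


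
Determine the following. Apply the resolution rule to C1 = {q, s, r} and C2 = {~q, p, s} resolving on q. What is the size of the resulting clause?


Remove q from C1 and ~q from C2.
C1 remainder: {s, r}
C2 remainder: {p, s}
Union (resolvent): {p, r, s}
Resolvent has 3 literal(s).

3


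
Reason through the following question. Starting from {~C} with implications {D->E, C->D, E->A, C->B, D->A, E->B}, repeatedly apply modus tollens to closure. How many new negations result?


Initial negated facts: {~C}
Apply modus tollens to closure:
  (no implication fires)
Final negated: {~C}
New negations: {(none)}
Count = 0

0


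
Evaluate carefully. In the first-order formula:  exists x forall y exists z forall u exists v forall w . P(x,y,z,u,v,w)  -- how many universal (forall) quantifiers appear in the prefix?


Quantifier prefix: exists x forall y exists z forall u exists v forall w
Mark each quantifier type:
  E U E U E U
Universal count = 3, Existential count = 3
Asked for universal (forall) quantifiers: 3

3


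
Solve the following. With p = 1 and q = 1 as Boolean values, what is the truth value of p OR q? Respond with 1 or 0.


p = 1, q = 1
Operation: p OR q
Evaluate: 1 OR 1 = 1

1


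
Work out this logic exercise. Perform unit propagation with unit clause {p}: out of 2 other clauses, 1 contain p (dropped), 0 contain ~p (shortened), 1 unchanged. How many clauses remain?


Satisfied (removed): 1
Shortened (remain): 0
Unchanged (remain): 1
Remaining = 0 + 1 = 1

1


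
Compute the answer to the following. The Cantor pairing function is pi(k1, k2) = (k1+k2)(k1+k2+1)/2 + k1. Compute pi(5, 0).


k1 + k2 = 5
(k1+k2)(k1+k2+1)/2 = 5 * 6 / 2 = 15
pi = 15 + 5 = 20

20


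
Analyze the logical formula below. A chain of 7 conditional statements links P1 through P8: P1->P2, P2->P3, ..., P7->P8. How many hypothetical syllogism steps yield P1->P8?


With 7 implications in a chain connecting 8 propositions:
P1->P2, P2->P3, ..., P7->P8
Steps needed = (number of implications) - 1 = 7 - 1 = 6

6


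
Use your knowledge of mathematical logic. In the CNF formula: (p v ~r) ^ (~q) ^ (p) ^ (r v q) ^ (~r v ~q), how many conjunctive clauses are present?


A CNF formula is a conjunction of clauses.
Clauses are separated by ^.
Counting the conjuncts: 5 clauses.

5


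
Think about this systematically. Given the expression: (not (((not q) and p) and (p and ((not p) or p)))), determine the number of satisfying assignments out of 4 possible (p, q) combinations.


Check all 4 assignments:
p=0, q=0: 1
p=0, q=1: 1
p=1, q=0: 0
p=1, q=1: 1
Count of True = 3

3


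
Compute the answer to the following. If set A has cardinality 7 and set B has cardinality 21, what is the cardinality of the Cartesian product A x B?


The Cartesian product A x B contains all ordered pairs (a, b).
|A x B| = |A| * |B| = 7 * 21 = 147

147


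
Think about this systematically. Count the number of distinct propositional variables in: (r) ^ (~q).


Identify each variable that appears in the formula.
Variables found: q, r
Count = 2

2


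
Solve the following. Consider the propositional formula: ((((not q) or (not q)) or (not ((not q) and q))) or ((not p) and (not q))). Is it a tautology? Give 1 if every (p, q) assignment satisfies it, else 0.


Check all 4 assignments:
p=0, q=0: 1
p=0, q=1: 1
p=1, q=0: 1
p=1, q=1: 1
Satisfying count = 4/4.
Tautology iff count = 4: yes.

1


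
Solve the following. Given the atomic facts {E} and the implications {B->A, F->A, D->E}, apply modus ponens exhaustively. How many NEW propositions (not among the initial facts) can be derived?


Initial facts: {E}
Apply modus ponens to closure:
  (no implication fires)
Final known: {E}
New propositions: {(none)}
Count = 0

0


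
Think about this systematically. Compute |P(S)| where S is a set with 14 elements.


The power set of a set with n elements has 2^n elements.
|P(S)| = 2^14 = 16384

16384


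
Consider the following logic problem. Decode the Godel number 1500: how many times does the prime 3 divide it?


Factorize 1500 by dividing by 3 repeatedly.
Division steps: 3 divides 1500 exactly 1 time(s).
Exponent of 3 = 1

1


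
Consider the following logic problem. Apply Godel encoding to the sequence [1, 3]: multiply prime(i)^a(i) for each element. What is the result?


Encode each element as an exponent of the corresponding prime:
  2^1 = 2
  3^3 = 27
Product = 2 * 27 = 54

54


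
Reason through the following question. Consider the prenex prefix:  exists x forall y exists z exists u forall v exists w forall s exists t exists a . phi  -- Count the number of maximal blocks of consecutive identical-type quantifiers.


Quantifier-type sequence: E A E E A E A E E  (A=forall, E=exists)
Group into maximal same-type runs:
  Ex1 | Ax1 | Ex2 | Ax1 | Ex1 | Ax1 | Ex2
Number of blocks = 7

7


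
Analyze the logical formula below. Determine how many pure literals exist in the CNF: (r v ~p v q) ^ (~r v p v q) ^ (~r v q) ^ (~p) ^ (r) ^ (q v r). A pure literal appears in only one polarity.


Check each variable for pure literal status:
p: mixed (not pure)
q: pure positive
r: mixed (not pure)
Pure literal count = 1

1


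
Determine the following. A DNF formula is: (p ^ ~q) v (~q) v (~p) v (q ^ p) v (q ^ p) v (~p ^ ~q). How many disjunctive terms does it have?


A DNF formula is a disjunction of terms (conjunctions).
Terms are separated by v.
Counting the disjuncts: 6 terms.

6


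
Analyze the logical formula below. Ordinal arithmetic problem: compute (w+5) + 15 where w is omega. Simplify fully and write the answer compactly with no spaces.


Compute (w+5) + 15.
Ordinal + is associative but NOT commutative; for finite n>0, n + w = w but w + n stays w+n.
By associativity: (w+5) + 15 = w + (5+15) = w+20.
Result = w+20

w+20


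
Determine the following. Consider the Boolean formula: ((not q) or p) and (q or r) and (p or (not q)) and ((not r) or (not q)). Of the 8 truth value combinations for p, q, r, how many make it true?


Evaluate all 8 assignments for p, q, r:
p=0, q=0, r=0: 0
p=0, q=0, r=1: 1
p=0, q=1, r=0: 0
p=0, q=1, r=1: 0
p=1, q=0, r=0: 0
p=1, q=0, r=1: 1
p=1, q=1, r=0: 1
p=1, q=1, r=1: 0
Satisfying count = 3

3


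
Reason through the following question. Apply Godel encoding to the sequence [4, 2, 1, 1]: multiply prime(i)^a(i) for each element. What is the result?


Encode each element as an exponent of the corresponding prime:
  2^4 = 16
  3^2 = 9
  5^1 = 5
  7^1 = 7
Product = 16 * 9 * 5 * 7 = 5040

5040


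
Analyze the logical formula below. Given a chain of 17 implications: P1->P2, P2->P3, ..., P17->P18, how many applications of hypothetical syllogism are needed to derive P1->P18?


With 17 implications in a chain connecting 18 propositions:
P1->P2, P2->P3, ..., P17->P18
Steps needed = (number of implications) - 1 = 17 - 1 = 16

16


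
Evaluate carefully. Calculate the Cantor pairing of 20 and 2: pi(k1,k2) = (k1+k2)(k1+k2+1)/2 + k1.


k1 + k2 = 22
(k1+k2)(k1+k2+1)/2 = 22 * 23 / 2 = 253
pi = 253 + 20 = 273

273


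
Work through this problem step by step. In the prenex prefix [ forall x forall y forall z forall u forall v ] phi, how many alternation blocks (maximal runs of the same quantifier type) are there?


Quantifier-type sequence: A A A A A  (A=forall, E=exists)
Group into maximal same-type runs:
  Ax5
Number of blocks = 1

1


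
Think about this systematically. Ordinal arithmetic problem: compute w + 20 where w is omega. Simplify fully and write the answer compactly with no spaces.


Compute w + 20.
Ordinal + is associative but NOT commutative; for finite n>0, n + w = w but w + n stays w+n.
w + 20 is already in normal form (a successor ordinal beyond w).
Result = w+20

w+20


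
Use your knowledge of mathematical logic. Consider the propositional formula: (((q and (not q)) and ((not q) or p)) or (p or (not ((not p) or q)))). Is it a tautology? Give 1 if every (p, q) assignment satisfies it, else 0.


Check all 4 assignments:
p=0, q=0: 0
p=0, q=1: 0
p=1, q=0: 1
p=1, q=1: 1
Satisfying count = 2/4.
Tautology iff count = 4: no.

0


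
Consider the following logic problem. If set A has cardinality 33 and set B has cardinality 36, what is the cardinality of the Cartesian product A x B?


The Cartesian product A x B contains all ordered pairs (a, b).
|A x B| = |A| * |B| = 33 * 36 = 1188

1188


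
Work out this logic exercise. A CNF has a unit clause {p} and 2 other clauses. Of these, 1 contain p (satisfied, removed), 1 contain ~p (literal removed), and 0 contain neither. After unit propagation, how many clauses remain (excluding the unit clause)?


Satisfied (removed): 1
Shortened (remain): 1
Unchanged (remain): 0
Remaining = 1 + 0 = 1

1


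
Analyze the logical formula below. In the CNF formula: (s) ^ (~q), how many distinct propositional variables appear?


Identify each variable that appears in the formula.
Variables found: q, s
Count = 2

2


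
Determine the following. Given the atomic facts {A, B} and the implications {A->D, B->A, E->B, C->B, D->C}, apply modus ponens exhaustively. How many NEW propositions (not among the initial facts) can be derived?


Initial facts: {A, B}
Apply modus ponens to closure:
  A and A->D  =>  D
  D and D->C  =>  C
Final known: {A, B, C, D}
New propositions: {C, D}
Count = 2

2


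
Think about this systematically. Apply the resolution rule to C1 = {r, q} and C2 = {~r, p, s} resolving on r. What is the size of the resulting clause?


Remove r from C1 and ~r from C2.
C1 remainder: {q}
C2 remainder: {p, s}
Union (resolvent): {p, q, s}
Resolvent has 3 literal(s).

3


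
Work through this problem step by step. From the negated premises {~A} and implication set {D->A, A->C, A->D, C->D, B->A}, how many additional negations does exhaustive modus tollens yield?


Initial negated facts: {~A}
Apply modus tollens to closure:
  ~A and D->A  =>  ~D
  ~D and C->D  =>  ~C
  ~A and B->A  =>  ~B
Final negated: {~A, ~B, ~C, ~D}
New negations: {~B, ~C, ~D}
Count = 3

3


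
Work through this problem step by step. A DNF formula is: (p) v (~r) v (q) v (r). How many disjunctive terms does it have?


A DNF formula is a disjunction of terms (conjunctions).
Terms are separated by v.
Counting the disjuncts: 4 terms.

4


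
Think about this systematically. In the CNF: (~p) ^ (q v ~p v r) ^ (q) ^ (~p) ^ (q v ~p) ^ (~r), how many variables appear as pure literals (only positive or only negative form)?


Check each variable for pure literal status:
p: pure negative
q: pure positive
r: mixed (not pure)
Pure literal count = 2

2
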